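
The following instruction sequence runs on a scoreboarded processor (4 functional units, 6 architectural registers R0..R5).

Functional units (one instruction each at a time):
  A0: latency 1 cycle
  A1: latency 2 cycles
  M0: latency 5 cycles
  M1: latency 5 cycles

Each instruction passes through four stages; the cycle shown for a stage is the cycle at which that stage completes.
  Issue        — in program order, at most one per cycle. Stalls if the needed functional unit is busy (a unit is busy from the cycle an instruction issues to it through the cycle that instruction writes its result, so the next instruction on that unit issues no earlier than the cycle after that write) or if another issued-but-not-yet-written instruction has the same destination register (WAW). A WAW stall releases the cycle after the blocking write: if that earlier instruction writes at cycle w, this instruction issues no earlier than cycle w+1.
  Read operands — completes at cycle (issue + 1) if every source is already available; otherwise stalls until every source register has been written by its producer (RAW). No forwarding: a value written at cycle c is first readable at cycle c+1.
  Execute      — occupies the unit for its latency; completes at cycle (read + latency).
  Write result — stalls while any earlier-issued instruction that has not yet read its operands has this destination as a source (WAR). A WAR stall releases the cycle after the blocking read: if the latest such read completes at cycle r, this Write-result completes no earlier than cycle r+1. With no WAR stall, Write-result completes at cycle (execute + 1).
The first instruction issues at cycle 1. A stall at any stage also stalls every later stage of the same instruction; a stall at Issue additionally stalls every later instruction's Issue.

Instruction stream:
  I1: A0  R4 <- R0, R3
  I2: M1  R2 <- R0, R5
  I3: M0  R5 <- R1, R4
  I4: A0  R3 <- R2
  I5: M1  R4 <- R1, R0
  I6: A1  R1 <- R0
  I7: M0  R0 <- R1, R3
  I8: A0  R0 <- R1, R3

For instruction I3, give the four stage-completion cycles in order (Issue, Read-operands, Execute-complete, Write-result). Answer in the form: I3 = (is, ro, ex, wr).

cycle 1: I1→A0
cycle 2: I1 RO, I2→M1
cycle 3: I1 EX, I2 RO, I3→M0
cycle 4: I1 WR R4
cycle 5: I3 RO, I4→A0
cycle 8: I2 EX
cycle 9: I2 WR R2
cycle 10: I3 EX, I4 RO, I5→M1
cycle 11: I3 WR R5, I4 EX, I5 RO, I6→A1
cycle 12: I4 WR R3, I6 RO, I7→M0
cycle 14: I6 EX
cycle 15: I6 WR R1
cycle 16: I5 EX, I7 RO
cycle 17: I5 WR R4
cycle 21: I7 EX
cycle 22: I7 WR R0
cycle 23: I8→A0
cycle 24: I8 RO
cycle 25: I8 EX
cycle 26: I8 WR R0

I3 = (3, 5, 10, 11)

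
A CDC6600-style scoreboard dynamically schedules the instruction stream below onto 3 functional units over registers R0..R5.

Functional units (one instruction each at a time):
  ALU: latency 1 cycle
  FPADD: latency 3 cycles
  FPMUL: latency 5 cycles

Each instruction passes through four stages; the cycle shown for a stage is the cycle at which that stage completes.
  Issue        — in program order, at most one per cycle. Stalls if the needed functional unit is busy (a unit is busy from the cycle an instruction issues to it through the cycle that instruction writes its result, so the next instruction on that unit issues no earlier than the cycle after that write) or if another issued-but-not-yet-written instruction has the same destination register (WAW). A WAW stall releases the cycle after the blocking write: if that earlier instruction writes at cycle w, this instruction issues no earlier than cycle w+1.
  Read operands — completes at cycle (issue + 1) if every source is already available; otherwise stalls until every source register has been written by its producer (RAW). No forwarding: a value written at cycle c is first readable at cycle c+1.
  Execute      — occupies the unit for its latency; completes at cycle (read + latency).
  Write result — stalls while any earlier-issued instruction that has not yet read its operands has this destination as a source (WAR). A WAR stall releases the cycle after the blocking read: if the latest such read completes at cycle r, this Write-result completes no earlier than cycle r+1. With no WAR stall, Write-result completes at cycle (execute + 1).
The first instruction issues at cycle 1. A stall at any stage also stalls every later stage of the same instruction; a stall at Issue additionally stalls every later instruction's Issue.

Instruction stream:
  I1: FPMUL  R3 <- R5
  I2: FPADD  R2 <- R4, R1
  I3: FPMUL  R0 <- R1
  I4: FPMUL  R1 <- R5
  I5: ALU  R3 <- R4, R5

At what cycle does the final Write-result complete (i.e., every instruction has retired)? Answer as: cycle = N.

cycle = 24

I1 -> (1, 2, 7, 8)
I2 -> (2, 3, 6, 7)
I3 -> (9, 10, 15, 16)  // struct: FPMUL busy until I1 writes@8
I4 -> (17, 18, 23, 24)  // struct: FPMUL busy until I3 writes@16
I5 -> (18, 19, 20, 21)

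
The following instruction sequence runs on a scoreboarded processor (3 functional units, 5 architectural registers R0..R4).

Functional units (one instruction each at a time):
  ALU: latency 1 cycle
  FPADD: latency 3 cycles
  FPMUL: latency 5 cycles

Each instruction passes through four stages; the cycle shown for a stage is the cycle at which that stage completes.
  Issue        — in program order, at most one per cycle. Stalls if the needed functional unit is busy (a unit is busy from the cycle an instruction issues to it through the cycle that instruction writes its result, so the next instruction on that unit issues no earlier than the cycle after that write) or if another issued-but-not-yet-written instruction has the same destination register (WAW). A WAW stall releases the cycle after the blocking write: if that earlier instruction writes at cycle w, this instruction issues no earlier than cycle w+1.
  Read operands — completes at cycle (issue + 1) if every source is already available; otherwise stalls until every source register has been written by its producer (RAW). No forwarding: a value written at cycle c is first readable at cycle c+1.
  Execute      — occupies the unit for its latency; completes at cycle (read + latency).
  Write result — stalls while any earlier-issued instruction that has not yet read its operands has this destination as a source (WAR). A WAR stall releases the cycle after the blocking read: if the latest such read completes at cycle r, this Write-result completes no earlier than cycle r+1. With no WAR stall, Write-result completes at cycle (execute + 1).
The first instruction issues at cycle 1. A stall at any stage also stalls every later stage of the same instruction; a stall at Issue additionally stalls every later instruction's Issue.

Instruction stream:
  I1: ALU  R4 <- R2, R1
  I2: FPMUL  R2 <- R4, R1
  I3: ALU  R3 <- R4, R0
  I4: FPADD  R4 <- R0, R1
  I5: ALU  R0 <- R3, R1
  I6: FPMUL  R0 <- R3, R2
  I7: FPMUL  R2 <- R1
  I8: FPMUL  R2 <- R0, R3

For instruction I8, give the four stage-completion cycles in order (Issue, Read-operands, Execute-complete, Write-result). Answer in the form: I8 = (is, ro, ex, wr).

[I1] 1/2/3/4
[I2] 2/5/10/11  (RAW R4: wait I1 write@4)
[I3] 5/6/7/8  (struct: ALU busy until I1 writes@4)
[I4] 6/7/10/11
[I5] 9/10/11/12  (struct: ALU busy until I3 writes@8)
[I6] 13/14/19/20  (WAW R0: wait I5 write@12)
[I7] 21/22/27/28  (struct: FPMUL busy until I6 writes@20)
[I8] 29/30/35/36  (struct: FPMUL busy until I7 writes@28)

I8 = (29, 30, 35, 36)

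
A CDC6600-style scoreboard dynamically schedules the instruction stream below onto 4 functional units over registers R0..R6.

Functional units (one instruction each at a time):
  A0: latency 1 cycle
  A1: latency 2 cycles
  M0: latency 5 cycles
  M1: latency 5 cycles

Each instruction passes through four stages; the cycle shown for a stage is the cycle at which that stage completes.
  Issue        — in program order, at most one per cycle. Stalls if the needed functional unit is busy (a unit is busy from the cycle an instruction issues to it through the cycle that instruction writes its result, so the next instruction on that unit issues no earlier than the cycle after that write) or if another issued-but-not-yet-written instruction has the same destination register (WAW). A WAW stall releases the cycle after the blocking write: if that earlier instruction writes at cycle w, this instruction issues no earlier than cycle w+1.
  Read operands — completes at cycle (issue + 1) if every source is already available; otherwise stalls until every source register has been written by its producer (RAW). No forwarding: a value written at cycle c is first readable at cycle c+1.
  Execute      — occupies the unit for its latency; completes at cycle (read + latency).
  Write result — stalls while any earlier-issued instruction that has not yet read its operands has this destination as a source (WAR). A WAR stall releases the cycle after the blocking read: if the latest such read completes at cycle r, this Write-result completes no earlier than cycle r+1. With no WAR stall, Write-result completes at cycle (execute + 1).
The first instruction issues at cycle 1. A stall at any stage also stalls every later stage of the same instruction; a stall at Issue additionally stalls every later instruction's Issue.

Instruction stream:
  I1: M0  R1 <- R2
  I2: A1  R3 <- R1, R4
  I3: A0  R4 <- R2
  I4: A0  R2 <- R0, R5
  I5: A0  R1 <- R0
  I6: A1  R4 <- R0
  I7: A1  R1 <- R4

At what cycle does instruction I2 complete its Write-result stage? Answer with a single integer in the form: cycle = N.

cycle = 12

[1] I1 issues→M0
[2] I1 reads · I2 issues→A1
[3] I3 issues→A0
[4] I3 reads
[5] I3 exec-done
[7] I1 exec-done
[8] I1 writes R1
[9] I2 reads
[10] I3 writes R4
[11] I2 exec-done · I4 issues→A0
[12] I2 writes R3 · I4 reads
[13] I4 exec-done
[14] I4 writes R2
[15] I5 issues→A0
[16] I5 reads · I6 issues→A1
[17] I5 exec-done · I6 reads
[18] I5 writes R1
[19] I6 exec-done
[20] I6 writes R4
[21] I7 issues→A1
[22] I7 reads
[24] I7 exec-done
[25] I7 writes R1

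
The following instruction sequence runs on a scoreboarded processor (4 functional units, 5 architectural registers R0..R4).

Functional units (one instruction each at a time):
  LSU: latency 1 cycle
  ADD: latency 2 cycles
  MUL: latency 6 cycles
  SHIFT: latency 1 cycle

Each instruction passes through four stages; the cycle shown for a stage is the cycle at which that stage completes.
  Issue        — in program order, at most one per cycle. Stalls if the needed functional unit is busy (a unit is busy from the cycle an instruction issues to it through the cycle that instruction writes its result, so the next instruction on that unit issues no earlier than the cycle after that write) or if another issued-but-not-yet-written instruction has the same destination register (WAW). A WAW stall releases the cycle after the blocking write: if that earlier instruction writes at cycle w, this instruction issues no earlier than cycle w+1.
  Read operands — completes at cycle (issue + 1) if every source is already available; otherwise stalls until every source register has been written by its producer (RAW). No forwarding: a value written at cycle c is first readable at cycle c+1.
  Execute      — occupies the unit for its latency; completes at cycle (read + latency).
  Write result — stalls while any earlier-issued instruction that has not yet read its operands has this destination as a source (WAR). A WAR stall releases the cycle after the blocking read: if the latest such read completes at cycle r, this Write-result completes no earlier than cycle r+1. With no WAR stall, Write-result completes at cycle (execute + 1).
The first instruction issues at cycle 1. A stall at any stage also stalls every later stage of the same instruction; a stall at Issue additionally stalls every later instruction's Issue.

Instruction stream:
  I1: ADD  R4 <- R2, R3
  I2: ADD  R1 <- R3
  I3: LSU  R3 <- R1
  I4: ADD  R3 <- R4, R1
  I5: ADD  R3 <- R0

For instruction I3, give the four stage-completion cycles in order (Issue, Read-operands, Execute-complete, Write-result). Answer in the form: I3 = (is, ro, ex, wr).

I3 = (7, 11, 12, 13)

I1: IS=1 RO=2 EX=4 WR=5
I2: IS=6 RO=7 EX=9 WR=10  [struct: ADD busy until I1 writes@5]
I3: IS=7 RO=11 EX=12 WR=13  [RAW R1: wait I2 write@10]
I4: IS=14 RO=15 EX=17 WR=18  [WAW R3: wait I3 write@13]
I5: IS=19 RO=20 EX=22 WR=23  [struct: ADD busy until I4 writes@18]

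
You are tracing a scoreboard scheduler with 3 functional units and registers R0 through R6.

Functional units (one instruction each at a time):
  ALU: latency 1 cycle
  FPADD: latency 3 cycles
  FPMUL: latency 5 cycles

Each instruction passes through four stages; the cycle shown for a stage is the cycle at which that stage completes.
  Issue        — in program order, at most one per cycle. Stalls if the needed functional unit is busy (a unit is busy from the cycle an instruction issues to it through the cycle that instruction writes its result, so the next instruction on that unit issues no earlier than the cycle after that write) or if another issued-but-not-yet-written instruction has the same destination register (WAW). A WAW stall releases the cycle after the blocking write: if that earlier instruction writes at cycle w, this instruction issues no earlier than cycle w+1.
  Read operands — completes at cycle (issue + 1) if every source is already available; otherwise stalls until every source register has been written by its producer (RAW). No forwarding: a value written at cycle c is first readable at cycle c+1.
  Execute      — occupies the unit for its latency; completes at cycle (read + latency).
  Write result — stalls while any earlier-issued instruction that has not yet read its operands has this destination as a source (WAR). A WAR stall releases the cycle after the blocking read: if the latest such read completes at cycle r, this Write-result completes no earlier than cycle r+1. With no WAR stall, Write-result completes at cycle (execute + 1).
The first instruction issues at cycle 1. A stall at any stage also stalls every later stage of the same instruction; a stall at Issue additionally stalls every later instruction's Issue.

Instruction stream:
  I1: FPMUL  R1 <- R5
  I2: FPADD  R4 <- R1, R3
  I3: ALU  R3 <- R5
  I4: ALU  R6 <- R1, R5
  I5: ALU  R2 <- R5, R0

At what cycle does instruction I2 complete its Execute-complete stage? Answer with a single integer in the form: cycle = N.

cycle = 12

[1] I1→FPMUL
[2] I1 RO · I2→FPADD
[3] I3→ALU
[4] I3 RO
[5] I3 EX
[7] I1 EX
[8] I1 WR R1
[9] I2 RO
[10] I3 WR R3
[11] I4→ALU
[12] I2 EX · I4 RO
[13] I2 WR R4 · I4 EX
[14] I4 WR R6
[15] I5→ALU
[16] I5 RO
[17] I5 EX
[18] I5 WR R2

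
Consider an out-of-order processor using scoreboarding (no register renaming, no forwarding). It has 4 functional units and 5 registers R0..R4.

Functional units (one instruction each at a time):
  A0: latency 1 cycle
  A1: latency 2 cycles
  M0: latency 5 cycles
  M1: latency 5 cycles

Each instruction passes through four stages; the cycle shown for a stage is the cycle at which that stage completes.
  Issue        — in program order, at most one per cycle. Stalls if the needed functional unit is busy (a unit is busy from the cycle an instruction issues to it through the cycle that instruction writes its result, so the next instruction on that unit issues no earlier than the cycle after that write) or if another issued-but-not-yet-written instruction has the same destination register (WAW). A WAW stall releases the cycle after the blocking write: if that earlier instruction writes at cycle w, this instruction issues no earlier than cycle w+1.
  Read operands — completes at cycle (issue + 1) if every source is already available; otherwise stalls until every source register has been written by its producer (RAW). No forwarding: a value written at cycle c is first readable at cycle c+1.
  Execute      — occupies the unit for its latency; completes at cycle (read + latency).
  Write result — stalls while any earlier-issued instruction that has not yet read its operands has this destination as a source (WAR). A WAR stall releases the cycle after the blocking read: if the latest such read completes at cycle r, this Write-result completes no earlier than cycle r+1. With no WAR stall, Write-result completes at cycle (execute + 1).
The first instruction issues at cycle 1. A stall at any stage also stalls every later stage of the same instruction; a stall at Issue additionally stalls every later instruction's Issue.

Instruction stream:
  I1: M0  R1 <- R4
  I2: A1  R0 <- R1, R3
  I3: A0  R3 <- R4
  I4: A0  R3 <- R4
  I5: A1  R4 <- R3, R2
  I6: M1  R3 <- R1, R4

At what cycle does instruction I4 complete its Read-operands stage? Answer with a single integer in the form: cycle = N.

c1: issue I1 (M0)
c2: I1 read-ops; issue I2 (A1)
c3: issue I3 (A0)
c4: I3 read-ops
c5: I3 finished on A0
c7: I1 finished on M0
c8: I1→R1
c9: I2 read-ops
c10: I3→R3
c11: I2 finished on A1; issue I4 (A0)
c12: I2→R0; I4 read-ops
c13: I4 finished on A0; issue I5 (A1)
c14: I4→R3
c15: I5 read-ops; issue I6 (M1)
c17: I5 finished on A1
c18: I5→R4
c19: I6 read-ops
c24: I6 finished on M1
c25: I6→R3

cycle = 12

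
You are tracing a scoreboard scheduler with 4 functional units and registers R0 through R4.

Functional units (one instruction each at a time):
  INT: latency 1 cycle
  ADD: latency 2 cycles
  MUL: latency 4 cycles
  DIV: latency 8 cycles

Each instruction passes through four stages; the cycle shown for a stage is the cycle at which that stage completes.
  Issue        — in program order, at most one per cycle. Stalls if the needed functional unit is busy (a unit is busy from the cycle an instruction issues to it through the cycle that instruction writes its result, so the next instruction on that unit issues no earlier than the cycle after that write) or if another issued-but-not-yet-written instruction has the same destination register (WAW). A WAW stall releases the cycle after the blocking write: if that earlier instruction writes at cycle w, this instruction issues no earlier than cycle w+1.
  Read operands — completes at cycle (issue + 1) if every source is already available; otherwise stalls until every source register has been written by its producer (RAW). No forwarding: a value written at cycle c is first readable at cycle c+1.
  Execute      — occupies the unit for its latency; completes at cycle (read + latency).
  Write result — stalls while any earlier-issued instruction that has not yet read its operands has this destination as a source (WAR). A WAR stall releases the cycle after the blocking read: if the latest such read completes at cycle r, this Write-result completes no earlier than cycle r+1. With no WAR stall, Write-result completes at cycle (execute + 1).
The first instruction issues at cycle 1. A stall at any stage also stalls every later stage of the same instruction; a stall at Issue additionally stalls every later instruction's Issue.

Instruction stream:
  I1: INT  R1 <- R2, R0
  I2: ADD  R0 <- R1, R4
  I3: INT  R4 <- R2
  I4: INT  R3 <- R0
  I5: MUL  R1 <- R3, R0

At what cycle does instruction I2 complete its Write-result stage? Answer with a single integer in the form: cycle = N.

[I1] 1/2/3/4
[I2] 2/5/7/8  (RAW R1: wait I1 write@4)
[I3] 5/6/7/8  (struct: INT busy until I1 writes@4)
[I4] 9/10/11/12  (struct: INT busy until I3 writes@8)
[I5] 10/13/17/18  (RAW R3: wait I4 write@12)

cycle = 8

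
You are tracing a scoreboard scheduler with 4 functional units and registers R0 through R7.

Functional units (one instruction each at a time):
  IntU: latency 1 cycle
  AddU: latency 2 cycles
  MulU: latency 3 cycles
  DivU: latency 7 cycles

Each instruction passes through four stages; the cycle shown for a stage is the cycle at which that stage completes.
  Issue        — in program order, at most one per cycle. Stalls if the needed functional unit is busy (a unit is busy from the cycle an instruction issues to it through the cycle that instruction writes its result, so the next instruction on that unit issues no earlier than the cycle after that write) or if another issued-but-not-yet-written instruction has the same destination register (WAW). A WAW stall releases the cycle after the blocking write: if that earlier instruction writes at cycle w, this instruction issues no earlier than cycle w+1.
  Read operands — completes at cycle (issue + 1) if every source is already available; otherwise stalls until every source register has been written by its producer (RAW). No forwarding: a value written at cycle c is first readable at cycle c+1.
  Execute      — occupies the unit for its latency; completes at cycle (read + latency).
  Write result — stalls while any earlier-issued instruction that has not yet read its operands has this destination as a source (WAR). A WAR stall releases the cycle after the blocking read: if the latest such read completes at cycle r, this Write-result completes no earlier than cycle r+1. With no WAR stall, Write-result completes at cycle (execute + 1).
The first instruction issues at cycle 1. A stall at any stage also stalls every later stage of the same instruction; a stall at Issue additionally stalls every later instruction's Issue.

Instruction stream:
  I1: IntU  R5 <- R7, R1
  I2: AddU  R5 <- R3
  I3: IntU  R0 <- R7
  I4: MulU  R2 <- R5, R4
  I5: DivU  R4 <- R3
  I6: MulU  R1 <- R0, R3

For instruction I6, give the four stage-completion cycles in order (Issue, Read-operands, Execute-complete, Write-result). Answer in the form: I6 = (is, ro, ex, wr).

I6 = (15, 16, 19, 20)

c1: I1 issues→IntU
c2: I1 reads
c3: I1 exec-done
c4: I1 writes R5
c5: I2 issues→AddU
c6: I2 reads · I3 issues→IntU
c7: I3 reads · I4 issues→MulU
c8: I2 exec-done · I3 exec-done · I5 issues→DivU
c9: I2 writes R5 · I3 writes R0 · I5 reads
c10: I4 reads
c13: I4 exec-done
c14: I4 writes R2
c15: I6 issues→MulU
c16: I5 exec-done · I6 reads
c17: I5 writes R4
c19: I6 exec-done
c20: I6 writes R1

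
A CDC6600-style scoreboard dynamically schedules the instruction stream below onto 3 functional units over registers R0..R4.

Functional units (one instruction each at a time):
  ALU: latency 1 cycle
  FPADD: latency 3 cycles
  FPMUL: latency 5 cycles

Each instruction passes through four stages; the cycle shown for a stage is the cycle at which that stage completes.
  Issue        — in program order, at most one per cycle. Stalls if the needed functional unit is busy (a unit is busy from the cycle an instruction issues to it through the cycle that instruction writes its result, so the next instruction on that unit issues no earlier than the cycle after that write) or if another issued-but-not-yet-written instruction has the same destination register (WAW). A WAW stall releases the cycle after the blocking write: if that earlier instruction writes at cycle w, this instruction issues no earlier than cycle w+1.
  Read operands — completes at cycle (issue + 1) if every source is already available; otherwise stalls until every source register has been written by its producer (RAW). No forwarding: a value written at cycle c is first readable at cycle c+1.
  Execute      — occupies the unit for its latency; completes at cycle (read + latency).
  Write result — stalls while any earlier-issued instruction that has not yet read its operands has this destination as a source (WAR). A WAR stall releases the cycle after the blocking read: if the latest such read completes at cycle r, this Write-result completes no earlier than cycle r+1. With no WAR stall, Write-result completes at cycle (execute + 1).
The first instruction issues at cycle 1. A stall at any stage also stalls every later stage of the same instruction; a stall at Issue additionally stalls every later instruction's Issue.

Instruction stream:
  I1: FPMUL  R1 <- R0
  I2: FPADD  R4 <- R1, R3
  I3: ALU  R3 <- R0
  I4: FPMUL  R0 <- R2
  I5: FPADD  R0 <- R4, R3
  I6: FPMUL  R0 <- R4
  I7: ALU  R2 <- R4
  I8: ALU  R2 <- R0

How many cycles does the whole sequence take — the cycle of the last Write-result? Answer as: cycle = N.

cycle = 33

cycle 1: issue I1 (FPMUL)
cycle 2: I1 read-ops · issue I2 (FPADD)
cycle 3: issue I3 (ALU)
cycle 4: I3 read-ops
cycle 5: I3 finished on ALU
cycle 7: I1 finished on FPMUL
cycle 8: I1→R1
cycle 9: I2 read-ops · issue I4 (FPMUL)
cycle 10: I3→R3 · I4 read-ops
cycle 12: I2 finished on FPADD
cycle 13: I2→R4
cycle 15: I4 finished on FPMUL
cycle 16: I4→R0
cycle 17: issue I5 (FPADD)
cycle 18: I5 read-ops
cycle 21: I5 finished on FPADD
cycle 22: I5→R0
cycle 23: issue I6 (FPMUL)
cycle 24: I6 read-ops · issue I7 (ALU)
cycle 25: I7 read-ops
cycle 26: I7 finished on ALU
cycle 27: I7→R2
cycle 28: issue I8 (ALU)
cycle 29: I6 finished on FPMUL
cycle 30: I6→R0
cycle 31: I8 read-ops
cycle 32: I8 finished on ALU
cycle 33: I8→R2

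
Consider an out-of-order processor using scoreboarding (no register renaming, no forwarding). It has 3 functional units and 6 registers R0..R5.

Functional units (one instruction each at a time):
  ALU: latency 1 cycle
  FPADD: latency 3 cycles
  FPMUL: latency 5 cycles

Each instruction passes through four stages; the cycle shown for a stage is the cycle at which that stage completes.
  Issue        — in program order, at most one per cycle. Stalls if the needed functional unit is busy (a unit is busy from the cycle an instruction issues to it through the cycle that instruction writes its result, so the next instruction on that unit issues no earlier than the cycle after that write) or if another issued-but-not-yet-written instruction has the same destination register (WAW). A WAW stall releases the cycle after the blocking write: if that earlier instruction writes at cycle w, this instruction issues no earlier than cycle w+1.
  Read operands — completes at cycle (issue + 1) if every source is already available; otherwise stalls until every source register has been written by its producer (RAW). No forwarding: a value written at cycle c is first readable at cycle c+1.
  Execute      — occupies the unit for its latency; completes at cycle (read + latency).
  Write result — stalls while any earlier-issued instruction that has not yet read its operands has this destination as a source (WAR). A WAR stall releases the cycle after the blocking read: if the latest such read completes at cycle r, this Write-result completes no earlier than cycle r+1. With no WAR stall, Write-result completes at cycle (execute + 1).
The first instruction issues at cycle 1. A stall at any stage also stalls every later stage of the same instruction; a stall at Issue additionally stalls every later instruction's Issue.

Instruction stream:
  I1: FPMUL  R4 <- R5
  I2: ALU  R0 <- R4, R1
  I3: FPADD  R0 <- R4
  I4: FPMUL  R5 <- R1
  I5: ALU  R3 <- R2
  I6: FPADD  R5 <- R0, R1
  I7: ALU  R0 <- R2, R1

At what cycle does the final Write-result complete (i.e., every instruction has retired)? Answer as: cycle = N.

I1  is:1  ro:2  ex:7  wr:8
I2  is:2  ro:9  ex:10  wr:11  — RAW R4: wait I1 write@8
I3  is:12  ro:13  ex:16  wr:17  — WAW R0: wait I2 write@11
I4  is:13  ro:14  ex:19  wr:20
I5  is:14  ro:15  ex:16  wr:17
I6  is:21  ro:22  ex:25  wr:26  — WAW R5: wait I4 write@20
I7  is:22  ro:23  ex:24  wr:25

cycle = 26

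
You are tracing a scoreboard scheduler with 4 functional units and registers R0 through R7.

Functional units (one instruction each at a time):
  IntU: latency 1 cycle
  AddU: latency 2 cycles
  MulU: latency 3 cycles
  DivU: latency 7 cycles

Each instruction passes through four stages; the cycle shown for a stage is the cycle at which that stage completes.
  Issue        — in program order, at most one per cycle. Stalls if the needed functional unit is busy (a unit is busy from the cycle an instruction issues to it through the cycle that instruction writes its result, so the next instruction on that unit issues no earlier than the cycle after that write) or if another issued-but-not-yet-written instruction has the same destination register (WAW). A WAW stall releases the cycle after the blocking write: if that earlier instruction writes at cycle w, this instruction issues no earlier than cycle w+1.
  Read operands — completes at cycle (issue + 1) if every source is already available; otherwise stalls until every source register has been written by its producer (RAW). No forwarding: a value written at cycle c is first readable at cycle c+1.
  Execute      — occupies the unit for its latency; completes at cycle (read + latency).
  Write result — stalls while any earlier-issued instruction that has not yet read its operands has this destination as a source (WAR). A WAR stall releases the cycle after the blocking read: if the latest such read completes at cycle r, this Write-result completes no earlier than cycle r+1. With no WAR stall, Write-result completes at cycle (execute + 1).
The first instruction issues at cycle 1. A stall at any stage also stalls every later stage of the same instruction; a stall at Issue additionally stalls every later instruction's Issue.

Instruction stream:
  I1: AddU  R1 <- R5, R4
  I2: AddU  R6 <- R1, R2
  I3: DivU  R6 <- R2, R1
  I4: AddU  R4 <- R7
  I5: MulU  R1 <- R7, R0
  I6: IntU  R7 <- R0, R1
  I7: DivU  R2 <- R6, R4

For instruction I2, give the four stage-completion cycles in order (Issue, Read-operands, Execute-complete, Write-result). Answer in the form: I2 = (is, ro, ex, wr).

c1: issue I1 (AddU)
c2: I1 read-ops
c4: I1 finished on AddU
c5: I1→R1
c6: issue I2 (AddU)
c7: I2 read-ops
c9: I2 finished on AddU
c10: I2→R6
c11: issue I3 (DivU)
c12: I3 read-ops, issue I4 (AddU)
c13: I4 read-ops, issue I5 (MulU)
c14: I5 read-ops, issue I6 (IntU)
c15: I4 finished on AddU
c16: I4→R4
c17: I5 finished on MulU
c18: I5→R1
c19: I3 finished on DivU, I6 read-ops
c20: I3→R6, I6 finished on IntU
c21: I6→R7, issue I7 (DivU)
c22: I7 read-ops
c29: I7 finished on DivU
c30: I7→R2

I2 = (6, 7, 9, 10)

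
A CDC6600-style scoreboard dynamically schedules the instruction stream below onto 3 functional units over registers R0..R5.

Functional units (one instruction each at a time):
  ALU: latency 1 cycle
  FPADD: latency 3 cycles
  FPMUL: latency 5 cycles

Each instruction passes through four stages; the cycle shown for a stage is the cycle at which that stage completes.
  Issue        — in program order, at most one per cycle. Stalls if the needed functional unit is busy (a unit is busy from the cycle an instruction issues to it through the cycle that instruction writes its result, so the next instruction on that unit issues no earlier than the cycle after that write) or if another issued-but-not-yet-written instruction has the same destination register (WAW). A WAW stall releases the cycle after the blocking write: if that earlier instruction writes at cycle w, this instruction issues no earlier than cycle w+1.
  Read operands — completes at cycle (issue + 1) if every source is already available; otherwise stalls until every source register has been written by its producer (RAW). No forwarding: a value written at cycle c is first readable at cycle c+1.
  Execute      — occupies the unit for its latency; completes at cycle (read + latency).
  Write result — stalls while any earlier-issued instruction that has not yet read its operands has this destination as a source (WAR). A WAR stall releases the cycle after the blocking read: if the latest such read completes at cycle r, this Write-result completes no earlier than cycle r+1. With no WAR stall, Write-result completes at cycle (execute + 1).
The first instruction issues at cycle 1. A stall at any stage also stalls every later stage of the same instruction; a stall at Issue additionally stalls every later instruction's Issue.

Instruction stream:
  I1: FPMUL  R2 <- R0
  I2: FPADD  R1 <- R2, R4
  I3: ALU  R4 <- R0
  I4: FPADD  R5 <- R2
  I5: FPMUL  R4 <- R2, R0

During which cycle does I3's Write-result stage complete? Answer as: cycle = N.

I1 -> (1, 2, 7, 8)
I2 -> (2, 9, 12, 13)  // RAW R2: wait I1 write@8
I3 -> (3, 4, 5, 10)  // WAR R4: wait I2 read@9
I4 -> (14, 15, 18, 19)  // struct: FPADD busy until I2 writes@13
I5 -> (15, 16, 21, 22)

cycle = 10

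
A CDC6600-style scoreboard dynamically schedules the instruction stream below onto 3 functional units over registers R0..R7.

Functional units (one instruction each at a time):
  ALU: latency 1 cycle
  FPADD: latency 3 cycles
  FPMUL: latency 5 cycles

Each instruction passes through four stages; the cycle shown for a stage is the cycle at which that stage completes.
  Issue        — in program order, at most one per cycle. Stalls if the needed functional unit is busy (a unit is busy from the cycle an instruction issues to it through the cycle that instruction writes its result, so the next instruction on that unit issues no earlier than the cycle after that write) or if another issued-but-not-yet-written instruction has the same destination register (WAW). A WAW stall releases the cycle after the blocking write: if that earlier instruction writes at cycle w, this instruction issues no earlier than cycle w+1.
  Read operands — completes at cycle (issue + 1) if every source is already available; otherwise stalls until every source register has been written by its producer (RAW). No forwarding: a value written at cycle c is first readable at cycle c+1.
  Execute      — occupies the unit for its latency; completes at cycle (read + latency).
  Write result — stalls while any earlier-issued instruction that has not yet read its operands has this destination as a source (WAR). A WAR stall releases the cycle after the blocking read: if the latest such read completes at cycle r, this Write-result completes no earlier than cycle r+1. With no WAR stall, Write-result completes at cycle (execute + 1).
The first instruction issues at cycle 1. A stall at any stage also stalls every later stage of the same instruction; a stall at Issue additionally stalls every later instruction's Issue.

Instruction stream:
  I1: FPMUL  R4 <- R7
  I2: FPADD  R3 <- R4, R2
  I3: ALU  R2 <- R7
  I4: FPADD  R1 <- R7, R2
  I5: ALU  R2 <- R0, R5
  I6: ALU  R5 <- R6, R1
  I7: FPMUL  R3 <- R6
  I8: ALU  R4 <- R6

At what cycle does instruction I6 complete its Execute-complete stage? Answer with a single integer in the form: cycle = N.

I1 -> (1, 2, 7, 8)
I2 -> (2, 9, 12, 13)  // RAW R4: wait I1 write@8
I3 -> (3, 4, 5, 10)  // WAR R2: wait I2 read@9
I4 -> (14, 15, 18, 19)  // struct: FPADD busy until I2 writes@13
I5 -> (15, 16, 17, 18)
I6 -> (19, 20, 21, 22)  // struct: ALU busy until I5 writes@18
I7 -> (20, 21, 26, 27)
I8 -> (23, 24, 25, 26)  // struct: ALU busy until I6 writes@22

cycle = 21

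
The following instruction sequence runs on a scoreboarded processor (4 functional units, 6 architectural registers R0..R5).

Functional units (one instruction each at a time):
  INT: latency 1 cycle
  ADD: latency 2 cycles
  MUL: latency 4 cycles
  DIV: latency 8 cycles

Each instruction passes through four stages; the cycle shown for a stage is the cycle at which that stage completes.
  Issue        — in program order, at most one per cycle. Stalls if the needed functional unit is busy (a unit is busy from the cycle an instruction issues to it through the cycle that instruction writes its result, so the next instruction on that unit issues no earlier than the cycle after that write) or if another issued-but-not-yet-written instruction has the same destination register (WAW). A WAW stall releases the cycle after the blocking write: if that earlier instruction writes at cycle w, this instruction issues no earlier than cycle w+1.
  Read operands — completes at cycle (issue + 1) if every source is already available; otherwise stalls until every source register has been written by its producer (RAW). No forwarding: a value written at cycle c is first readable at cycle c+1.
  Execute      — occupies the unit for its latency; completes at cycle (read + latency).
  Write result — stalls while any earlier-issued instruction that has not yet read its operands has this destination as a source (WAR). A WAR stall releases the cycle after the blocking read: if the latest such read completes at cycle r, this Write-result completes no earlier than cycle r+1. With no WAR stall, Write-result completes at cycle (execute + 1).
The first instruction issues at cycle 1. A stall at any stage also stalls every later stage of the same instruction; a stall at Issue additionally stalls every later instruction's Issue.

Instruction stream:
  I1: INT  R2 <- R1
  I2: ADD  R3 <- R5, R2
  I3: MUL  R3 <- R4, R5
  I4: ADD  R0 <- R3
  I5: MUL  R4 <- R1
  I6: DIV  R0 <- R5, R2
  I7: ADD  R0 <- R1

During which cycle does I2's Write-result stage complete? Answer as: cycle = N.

cycle 1: issue I1 (INT)
cycle 2: I1 read-ops, issue I2 (ADD)
cycle 3: I1 finished on INT
cycle 4: I1→R2
cycle 5: I2 read-ops
cycle 7: I2 finished on ADD
cycle 8: I2→R3
cycle 9: issue I3 (MUL)
cycle 10: I3 read-ops, issue I4 (ADD)
cycle 14: I3 finished on MUL
cycle 15: I3→R3
cycle 16: I4 read-ops, issue I5 (MUL)
cycle 17: I5 read-ops
cycle 18: I4 finished on ADD
cycle 19: I4→R0
cycle 20: issue I6 (DIV)
cycle 21: I5 finished on MUL, I6 read-ops
cycle 22: I5→R4
cycle 29: I6 finished on DIV
cycle 30: I6→R0
cycle 31: issue I7 (ADD)
cycle 32: I7 read-ops
cycle 34: I7 finished on ADD
cycle 35: I7→R0

cycle = 8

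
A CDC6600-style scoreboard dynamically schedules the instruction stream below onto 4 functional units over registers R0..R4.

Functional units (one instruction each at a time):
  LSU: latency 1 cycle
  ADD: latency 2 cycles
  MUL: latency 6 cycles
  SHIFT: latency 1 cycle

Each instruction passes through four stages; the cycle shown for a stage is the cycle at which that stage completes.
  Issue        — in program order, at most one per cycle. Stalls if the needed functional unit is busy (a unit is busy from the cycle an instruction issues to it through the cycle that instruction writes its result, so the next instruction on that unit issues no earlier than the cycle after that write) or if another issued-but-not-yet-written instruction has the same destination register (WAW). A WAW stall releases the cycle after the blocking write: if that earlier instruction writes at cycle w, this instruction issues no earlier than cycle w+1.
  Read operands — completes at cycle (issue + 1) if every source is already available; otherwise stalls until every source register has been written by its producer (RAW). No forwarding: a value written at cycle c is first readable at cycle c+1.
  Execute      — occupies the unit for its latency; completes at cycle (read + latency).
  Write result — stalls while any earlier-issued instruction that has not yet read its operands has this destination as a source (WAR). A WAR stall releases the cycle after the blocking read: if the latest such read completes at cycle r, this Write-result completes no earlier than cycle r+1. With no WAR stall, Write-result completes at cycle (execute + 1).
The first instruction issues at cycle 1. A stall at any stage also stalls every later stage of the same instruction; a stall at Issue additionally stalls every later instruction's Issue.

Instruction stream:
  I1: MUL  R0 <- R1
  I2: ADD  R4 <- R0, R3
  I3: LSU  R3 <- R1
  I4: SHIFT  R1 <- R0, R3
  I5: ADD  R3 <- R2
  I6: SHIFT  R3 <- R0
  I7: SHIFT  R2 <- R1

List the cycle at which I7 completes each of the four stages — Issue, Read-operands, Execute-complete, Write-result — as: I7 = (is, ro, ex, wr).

I7 = (23, 24, 25, 26)

cycle 1: issue I1 (MUL)
cycle 2: I1 read-ops; issue I2 (ADD)
cycle 3: issue I3 (LSU)
cycle 4: I3 read-ops; issue I4 (SHIFT)
cycle 5: I3 finished on LSU
cycle 8: I1 finished on MUL
cycle 9: I1→R0
cycle 10: I2 read-ops
cycle 11: I3→R3
cycle 12: I2 finished on ADD; I4 read-ops
cycle 13: I2→R4; I4 finished on SHIFT
cycle 14: I4→R1; issue I5 (ADD)
cycle 15: I5 read-ops
cycle 17: I5 finished on ADD
cycle 18: I5→R3
cycle 19: issue I6 (SHIFT)
cycle 20: I6 read-ops
cycle 21: I6 finished on SHIFT
cycle 22: I6→R3
cycle 23: issue I7 (SHIFT)
cycle 24: I7 read-ops
cycle 25: I7 finished on SHIFT
cycle 26: I7→R2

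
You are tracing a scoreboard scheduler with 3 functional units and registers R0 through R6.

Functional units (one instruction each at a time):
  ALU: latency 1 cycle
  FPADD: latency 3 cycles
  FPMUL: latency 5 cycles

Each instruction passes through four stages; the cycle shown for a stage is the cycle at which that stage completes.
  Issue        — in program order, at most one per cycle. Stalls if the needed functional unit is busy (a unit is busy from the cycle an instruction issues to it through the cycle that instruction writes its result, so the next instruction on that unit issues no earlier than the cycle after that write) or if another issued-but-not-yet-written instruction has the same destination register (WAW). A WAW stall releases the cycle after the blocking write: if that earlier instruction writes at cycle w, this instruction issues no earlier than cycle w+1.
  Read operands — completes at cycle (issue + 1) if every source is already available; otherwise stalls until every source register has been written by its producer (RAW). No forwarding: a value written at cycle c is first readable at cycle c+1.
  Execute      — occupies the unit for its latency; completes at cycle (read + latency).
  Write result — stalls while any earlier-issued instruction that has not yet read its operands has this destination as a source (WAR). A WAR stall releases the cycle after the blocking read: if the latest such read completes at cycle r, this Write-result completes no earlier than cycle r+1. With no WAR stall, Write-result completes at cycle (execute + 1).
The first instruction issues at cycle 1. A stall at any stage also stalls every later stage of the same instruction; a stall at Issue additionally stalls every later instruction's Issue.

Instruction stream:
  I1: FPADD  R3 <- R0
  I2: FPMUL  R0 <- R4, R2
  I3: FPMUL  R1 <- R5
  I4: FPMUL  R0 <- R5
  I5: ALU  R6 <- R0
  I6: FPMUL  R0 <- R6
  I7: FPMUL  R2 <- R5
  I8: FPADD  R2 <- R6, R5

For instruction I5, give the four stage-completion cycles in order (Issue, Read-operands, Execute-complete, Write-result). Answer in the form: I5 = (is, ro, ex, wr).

cycle 1: I1 dispatched to FPADD
cycle 2: I1 operands ready, I2 dispatched to FPMUL
cycle 3: I2 operands ready
cycle 5: I1 complete
cycle 6: R3←I1
cycle 8: I2 complete
cycle 9: R0←I2
cycle 10: I3 dispatched to FPMUL
cycle 11: I3 operands ready
cycle 16: I3 complete
cycle 17: R1←I3
cycle 18: I4 dispatched to FPMUL
cycle 19: I4 operands ready, I5 dispatched to ALU
cycle 24: I4 complete
cycle 25: R0←I4
cycle 26: I5 operands ready, I6 dispatched to FPMUL
cycle 27: I5 complete
cycle 28: R6←I5
cycle 29: I6 operands ready
cycle 34: I6 complete
cycle 35: R0←I6
cycle 36: I7 dispatched to FPMUL
cycle 37: I7 operands ready
cycle 42: I7 complete
cycle 43: R2←I7
cycle 44: I8 dispatched to FPADD
cycle 45: I8 operands ready
cycle 48: I8 complete
cycle 49: R2←I8

I5 = (19, 26, 27, 28)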